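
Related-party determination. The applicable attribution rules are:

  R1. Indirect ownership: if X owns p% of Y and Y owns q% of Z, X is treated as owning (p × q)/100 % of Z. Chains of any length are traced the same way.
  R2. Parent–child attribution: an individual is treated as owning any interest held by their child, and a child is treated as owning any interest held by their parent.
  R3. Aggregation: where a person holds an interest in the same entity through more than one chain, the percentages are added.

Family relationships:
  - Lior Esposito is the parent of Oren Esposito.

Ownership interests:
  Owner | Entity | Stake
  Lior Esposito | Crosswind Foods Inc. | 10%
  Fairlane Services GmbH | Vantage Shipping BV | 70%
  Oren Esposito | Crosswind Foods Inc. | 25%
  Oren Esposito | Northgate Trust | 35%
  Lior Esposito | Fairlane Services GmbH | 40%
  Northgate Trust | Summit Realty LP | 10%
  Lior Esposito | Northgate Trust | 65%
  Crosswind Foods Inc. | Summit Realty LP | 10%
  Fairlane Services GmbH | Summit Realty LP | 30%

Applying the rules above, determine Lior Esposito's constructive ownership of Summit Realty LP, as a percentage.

25.5%

By parent–child attribution (R2), Lior Esposito is treated as also owning Oren Esposito's interest in Crosswind Foods Inc, giving 10% + 25% = 35%.
By parent–child attribution (R2), Lior Esposito is treated as also owning Oren Esposito's interest in Northgate Trust, giving 65% + 35% = 100%.
Chain via Crosswind Foods Inc. (R1): 35% × 10% = 3.5% of Summit Realty LP.
Chain via Fairlane Services GmbH (R1): 40% × 30% = 12% of Summit Realty LP.
Chain via Northgate Trust (R1): 100% × 10% = 10% of Summit Realty LP.
Aggregating (R3): 3.5% + 12% + 10% = 25.5%.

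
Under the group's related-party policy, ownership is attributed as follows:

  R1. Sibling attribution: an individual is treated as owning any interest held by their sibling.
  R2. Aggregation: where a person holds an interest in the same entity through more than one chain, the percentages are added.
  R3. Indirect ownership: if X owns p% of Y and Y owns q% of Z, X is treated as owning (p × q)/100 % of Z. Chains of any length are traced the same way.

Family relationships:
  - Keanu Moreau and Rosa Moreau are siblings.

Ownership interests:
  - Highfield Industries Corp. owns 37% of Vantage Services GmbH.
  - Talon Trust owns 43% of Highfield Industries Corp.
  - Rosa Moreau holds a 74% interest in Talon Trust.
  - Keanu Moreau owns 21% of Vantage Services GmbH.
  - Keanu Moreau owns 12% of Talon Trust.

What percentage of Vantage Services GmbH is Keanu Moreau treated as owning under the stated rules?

By sibling attribution (R1), Keanu Moreau is treated as also owning Rosa Moreau's interest in Talon Trust, giving 12% + 74% = 86%.
Chain via Talon Trust → Highfield Industries Corp. (R3): 86% × 43% × 37% = 13.6826% of Vantage Services GmbH.
Direct interest in Vantage Services GmbH: 21%.
Aggregating (R2): 13.6826% + 21% = 34.6826%.

34.6826%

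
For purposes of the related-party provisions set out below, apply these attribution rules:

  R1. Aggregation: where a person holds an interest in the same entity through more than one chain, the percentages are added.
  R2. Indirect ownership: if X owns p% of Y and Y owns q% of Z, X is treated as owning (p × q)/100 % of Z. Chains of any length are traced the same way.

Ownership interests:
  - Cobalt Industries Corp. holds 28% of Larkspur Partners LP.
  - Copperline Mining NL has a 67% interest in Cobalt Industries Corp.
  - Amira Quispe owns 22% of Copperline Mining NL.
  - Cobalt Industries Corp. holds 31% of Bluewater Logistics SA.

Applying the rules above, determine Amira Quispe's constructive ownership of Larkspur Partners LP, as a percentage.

Chain via Copperline Mining NL → Cobalt Industries Corp. (R2): 22% × 67% × 28% = 4.1272% of Larkspur Partners LP.

4.1272%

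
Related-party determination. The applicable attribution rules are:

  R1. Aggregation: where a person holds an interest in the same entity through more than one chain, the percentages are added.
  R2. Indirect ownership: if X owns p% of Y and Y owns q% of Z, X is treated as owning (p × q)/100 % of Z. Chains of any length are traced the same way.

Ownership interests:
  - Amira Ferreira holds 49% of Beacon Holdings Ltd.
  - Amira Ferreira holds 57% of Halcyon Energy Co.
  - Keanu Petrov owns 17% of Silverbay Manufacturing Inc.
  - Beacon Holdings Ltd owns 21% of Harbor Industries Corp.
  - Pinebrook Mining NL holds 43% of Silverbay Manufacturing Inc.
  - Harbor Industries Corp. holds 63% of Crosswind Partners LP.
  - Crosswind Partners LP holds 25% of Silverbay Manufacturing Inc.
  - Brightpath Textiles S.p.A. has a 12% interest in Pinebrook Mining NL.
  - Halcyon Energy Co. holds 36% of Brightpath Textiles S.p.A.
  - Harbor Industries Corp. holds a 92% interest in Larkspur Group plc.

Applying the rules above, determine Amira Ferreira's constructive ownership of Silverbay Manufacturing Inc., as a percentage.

Chain via Beacon Holdings Ltd → Harbor Industries Corp. → Crosswind Partners LP (R2): 49% × 21% × 63% × 25% = 1.620675% of Silverbay Manufacturing Inc.
Chain via Halcyon Energy Co. → Brightpath Textiles S.p.A. → Pinebrook Mining NL (R2): 57% × 36% × 12% × 43% = 1.058832% of Silverbay Manufacturing Inc.
Aggregating (R1): 1.620675% + 1.058832% = 2.679507%.

2.679507%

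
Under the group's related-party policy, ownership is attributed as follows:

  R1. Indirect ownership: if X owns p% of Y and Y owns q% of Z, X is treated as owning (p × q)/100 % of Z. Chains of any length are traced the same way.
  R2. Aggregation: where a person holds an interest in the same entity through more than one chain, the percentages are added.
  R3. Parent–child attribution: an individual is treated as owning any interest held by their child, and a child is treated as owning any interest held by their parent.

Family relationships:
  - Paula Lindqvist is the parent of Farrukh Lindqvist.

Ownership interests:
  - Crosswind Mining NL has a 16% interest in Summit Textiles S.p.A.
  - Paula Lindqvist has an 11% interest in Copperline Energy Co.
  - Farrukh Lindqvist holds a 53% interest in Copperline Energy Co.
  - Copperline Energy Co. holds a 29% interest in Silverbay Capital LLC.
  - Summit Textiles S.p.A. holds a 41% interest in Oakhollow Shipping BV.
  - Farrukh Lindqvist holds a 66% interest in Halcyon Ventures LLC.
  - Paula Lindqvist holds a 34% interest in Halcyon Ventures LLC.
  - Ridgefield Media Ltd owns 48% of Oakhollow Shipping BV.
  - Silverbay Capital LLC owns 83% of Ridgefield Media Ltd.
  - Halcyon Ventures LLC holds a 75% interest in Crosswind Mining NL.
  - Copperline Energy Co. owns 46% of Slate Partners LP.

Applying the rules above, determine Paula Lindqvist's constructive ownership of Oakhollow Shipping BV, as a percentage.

12.314304%

By parent–child attribution (R3), Paula Lindqvist is treated as also owning Farrukh Lindqvist's interest in Copperline Energy Co, giving 11% + 53% = 64%.
By parent–child attribution (R3), Paula Lindqvist is treated as also owning Farrukh Lindqvist's interest in Halcyon Ventures LLC, giving 34% + 66% = 100%.
Chain via Copperline Energy Co. → Silverbay Capital LLC → Ridgefield Media Ltd (R1): 64% × 29% × 83% × 48% = 7.394304% of Oakhollow Shipping BV.
Chain via Halcyon Ventures LLC → Crosswind Mining NL → Summit Textiles S.p.A. (R1): 100% × 75% × 16% × 41% = 4.92% of Oakhollow Shipping BV.
Aggregating (R2): 7.394304% + 4.92% = 12.314304%.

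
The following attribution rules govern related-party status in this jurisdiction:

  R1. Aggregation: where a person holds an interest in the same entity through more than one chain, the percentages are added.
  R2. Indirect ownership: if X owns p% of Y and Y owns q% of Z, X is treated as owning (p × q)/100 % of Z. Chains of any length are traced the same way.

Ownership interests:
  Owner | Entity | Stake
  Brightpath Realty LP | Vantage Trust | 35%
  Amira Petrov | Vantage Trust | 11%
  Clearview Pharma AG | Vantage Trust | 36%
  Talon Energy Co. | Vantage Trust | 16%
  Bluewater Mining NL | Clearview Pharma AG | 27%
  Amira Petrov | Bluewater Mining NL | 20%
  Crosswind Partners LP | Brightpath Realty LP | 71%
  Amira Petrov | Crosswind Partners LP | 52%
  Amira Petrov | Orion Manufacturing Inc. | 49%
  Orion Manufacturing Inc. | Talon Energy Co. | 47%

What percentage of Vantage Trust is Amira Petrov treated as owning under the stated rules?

29.5508%

Chain via Orion Manufacturing Inc. → Talon Energy Co. (R2): 49% × 47% × 16% = 3.6848% of Vantage Trust.
Chain via Bluewater Mining NL → Clearview Pharma AG (R2): 20% × 27% × 36% = 1.944% of Vantage Trust.
Chain via Crosswind Partners LP → Brightpath Realty LP (R2): 52% × 71% × 35% = 12.922% of Vantage Trust.
Direct interest in Vantage Trust: 11%.
Aggregating (R1): 3.6848% + 1.944% + 12.922% + 11% = 29.5508%.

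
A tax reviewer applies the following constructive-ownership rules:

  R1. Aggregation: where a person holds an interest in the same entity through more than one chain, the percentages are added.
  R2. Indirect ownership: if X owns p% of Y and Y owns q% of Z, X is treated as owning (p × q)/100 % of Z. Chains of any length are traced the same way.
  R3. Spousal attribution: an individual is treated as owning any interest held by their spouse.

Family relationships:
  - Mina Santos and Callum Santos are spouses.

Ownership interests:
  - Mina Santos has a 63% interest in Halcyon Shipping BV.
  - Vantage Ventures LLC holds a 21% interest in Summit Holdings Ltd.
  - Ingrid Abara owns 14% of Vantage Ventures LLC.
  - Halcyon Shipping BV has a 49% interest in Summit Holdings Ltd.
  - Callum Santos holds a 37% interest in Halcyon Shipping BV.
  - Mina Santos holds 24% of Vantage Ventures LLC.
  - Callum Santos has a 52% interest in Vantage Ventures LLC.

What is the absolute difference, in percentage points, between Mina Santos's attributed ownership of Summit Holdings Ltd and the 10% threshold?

By spousal attribution (R3), Mina Santos is treated as also owning Callum Santos's interest in Halcyon Shipping BV, giving 63% + 37% = 100%.
By spousal attribution (R3), Mina Santos is treated as also owning Callum Santos's interest in Vantage Ventures LLC, giving 24% + 52% = 76%.
Chain via Halcyon Shipping BV (R2): 100% × 49% = 49% of Summit Holdings Ltd.
Chain via Vantage Ventures LLC (R2): 76% × 21% = 15.96% of Summit Holdings Ltd.
Aggregating (R1): 49% + 15.96% = 64.96%.
64.96% exceeds the 10% threshold by 54.96 percentage points.

54.96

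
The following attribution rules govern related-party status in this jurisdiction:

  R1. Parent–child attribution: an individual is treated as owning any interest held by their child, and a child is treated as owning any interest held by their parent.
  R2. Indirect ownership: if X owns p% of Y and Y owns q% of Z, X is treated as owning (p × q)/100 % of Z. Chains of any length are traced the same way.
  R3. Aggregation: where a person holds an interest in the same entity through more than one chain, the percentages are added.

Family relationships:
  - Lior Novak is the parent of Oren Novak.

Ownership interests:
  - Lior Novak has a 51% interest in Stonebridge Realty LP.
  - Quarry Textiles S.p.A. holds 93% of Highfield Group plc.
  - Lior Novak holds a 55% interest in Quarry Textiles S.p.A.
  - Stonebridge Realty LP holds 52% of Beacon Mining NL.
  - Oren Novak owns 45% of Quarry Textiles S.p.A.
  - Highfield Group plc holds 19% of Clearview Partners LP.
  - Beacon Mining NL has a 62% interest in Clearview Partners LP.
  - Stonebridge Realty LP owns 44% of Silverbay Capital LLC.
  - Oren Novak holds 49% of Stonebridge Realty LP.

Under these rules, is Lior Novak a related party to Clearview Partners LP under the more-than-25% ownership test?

By parent–child attribution (R1), Lior Novak is treated as also owning Oren Novak's interest in Quarry Textiles S.p.A, giving 55% + 45% = 100%.
By parent–child attribution (R1), Lior Novak is treated as also owning Oren Novak's interest in Stonebridge Realty LP, giving 51% + 49% = 100%.
Chain via Quarry Textiles S.p.A. → Highfield Group plc (R2): 100% × 93% × 19% = 17.67% of Clearview Partners LP.
Chain via Stonebridge Realty LP → Beacon Mining NL (R2): 100% × 52% × 62% = 32.24% of Clearview Partners LP.
Aggregating (R3): 17.67% + 32.24% = 49.91%.
49.91% exceeds the 25% threshold, so Lior is a related party to Clearview Partners LP.

Yes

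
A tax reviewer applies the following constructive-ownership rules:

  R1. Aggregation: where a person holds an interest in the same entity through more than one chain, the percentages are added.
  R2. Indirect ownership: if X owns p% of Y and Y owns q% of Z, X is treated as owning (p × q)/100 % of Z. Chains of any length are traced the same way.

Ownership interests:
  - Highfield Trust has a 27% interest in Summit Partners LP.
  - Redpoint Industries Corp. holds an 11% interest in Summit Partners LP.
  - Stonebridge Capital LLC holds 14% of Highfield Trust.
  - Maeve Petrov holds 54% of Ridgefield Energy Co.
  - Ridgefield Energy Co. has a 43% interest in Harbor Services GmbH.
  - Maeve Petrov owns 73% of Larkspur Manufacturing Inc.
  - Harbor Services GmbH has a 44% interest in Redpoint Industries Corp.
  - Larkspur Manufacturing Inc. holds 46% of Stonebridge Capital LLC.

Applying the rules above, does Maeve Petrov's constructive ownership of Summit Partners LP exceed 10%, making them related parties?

No

Chain via Ridgefield Energy Co. → Harbor Services GmbH → Redpoint Industries Corp. (R2): 54% × 43% × 44% × 11% = 1.123848% of Summit Partners LP.
Chain via Larkspur Manufacturing Inc. → Stonebridge Capital LLC → Highfield Trust (R2): 73% × 46% × 14% × 27% = 1.269324% of Summit Partners LP.
Aggregating (R1): 1.123848% + 1.269324% = 2.393172%.
2.393172% does not exceed the 10% threshold, so Maeve is not a related party to Summit Partners LP.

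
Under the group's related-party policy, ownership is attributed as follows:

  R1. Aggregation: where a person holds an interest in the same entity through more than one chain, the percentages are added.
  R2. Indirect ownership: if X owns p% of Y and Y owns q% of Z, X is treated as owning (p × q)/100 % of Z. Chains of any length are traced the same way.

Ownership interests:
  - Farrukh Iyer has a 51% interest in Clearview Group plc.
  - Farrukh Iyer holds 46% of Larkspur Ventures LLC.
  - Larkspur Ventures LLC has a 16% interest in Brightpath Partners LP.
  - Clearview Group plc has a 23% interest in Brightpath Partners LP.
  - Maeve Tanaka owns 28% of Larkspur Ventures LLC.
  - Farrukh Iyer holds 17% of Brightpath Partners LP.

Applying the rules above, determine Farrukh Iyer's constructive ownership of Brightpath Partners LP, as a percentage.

Chain via Clearview Group plc (R2): 51% × 23% = 11.73% of Brightpath Partners LP.
Chain via Larkspur Ventures LLC (R2): 46% × 16% = 7.36% of Brightpath Partners LP.
Direct interest in Brightpath Partners LP: 17%.
Aggregating (R1): 11.73% + 7.36% + 17% = 36.09%.

36.09%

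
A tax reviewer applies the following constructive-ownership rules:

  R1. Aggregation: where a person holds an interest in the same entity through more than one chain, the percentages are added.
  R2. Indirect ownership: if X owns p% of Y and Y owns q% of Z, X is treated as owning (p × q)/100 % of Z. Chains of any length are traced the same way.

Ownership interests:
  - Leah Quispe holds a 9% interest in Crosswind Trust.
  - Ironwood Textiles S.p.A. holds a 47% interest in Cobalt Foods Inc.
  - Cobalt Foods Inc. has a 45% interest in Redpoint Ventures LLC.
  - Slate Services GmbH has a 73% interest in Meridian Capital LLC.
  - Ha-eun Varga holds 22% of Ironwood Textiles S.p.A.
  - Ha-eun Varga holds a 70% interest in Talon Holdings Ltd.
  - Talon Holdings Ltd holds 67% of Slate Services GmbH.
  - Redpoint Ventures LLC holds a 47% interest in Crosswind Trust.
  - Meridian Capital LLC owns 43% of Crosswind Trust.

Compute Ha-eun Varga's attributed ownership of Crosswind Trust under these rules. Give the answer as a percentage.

Chain via Ironwood Textiles S.p.A. → Cobalt Foods Inc. → Redpoint Ventures LLC (R2): 22% × 47% × 45% × 47% = 2.18691% of Crosswind Trust.
Chain via Talon Holdings Ltd → Slate Services GmbH → Meridian Capital LLC (R2): 70% × 67% × 73% × 43% = 14.72191% of Crosswind Trust.
Aggregating (R1): 2.18691% + 14.72191% = 16.90882%.

16.90882%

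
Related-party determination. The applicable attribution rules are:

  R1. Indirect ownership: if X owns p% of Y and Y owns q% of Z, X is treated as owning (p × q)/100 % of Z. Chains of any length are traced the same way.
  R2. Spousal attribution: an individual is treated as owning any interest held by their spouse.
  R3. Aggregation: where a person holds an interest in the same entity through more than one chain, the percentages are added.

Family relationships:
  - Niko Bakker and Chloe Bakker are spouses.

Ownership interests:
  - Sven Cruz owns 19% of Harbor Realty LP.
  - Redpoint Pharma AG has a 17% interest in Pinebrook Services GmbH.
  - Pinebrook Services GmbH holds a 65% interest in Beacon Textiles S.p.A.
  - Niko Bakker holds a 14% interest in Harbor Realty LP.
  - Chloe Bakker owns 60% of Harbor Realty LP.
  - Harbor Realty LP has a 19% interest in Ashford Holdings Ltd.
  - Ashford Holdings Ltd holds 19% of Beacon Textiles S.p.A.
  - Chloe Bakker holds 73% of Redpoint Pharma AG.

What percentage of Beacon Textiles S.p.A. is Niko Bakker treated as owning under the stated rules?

By spousal attribution (R2), Niko Bakker is treated as also owning Chloe Bakker's interest in Harbor Realty LP, giving 14% + 60% = 74%.
By spousal attribution (R2), Niko Bakker is treated as owning Chloe Bakker's 73% interest in Redpoint Pharma AG.
Chain via Harbor Realty LP → Ashford Holdings Ltd (R1): 74% × 19% × 19% = 2.6714% of Beacon Textiles S.p.A.
Chain via Redpoint Pharma AG → Pinebrook Services GmbH (R1): 73% × 17% × 65% = 8.0665% of Beacon Textiles S.p.A.
Aggregating (R3): 2.6714% + 8.0665% = 10.7379%.

10.7379%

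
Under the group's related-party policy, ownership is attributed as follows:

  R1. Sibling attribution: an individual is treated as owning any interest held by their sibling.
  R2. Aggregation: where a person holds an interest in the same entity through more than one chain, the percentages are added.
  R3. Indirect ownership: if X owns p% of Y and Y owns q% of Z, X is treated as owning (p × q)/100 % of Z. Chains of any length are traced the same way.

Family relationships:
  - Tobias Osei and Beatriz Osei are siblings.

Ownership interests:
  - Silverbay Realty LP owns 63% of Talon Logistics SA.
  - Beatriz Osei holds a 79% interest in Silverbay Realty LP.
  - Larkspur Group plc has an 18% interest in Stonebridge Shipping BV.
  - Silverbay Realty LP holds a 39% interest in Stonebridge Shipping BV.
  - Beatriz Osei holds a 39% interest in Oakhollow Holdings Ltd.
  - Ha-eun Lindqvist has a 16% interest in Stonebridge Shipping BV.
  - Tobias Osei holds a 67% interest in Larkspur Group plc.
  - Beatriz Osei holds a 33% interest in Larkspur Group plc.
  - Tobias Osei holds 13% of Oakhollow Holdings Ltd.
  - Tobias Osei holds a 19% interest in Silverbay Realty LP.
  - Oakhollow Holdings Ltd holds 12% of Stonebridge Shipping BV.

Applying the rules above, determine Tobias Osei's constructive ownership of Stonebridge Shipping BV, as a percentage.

By sibling attribution (R1), Tobias Osei is treated as also owning Beatriz Osei's interest in Oakhollow Holdings Ltd, giving 13% + 39% = 52%.
By sibling attribution (R1), Tobias Osei is treated as also owning Beatriz Osei's interest in Larkspur Group plc, giving 67% + 33% = 100%.
By sibling attribution (R1), Tobias Osei is treated as also owning Beatriz Osei's interest in Silverbay Realty LP, giving 19% + 79% = 98%.
Chain via Oakhollow Holdings Ltd (R3): 52% × 12% = 6.24% of Stonebridge Shipping BV.
Chain via Larkspur Group plc (R3): 100% × 18% = 18% of Stonebridge Shipping BV.
Chain via Silverbay Realty LP (R3): 98% × 39% = 38.22% of Stonebridge Shipping BV.
Aggregating (R2): 6.24% + 18% + 38.22% = 62.46%.

62.46%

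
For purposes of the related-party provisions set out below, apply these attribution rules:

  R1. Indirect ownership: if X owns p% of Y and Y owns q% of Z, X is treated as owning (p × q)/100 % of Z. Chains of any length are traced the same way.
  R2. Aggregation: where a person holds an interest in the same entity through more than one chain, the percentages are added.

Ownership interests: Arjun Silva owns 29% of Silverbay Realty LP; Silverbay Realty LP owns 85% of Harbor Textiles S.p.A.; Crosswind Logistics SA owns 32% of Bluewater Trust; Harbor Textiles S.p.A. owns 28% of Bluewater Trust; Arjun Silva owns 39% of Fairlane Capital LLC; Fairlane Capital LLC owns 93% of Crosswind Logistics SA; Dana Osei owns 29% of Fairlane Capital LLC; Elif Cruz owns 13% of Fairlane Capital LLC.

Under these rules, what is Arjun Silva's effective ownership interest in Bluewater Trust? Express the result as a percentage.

Chain via Fairlane Capital LLC → Crosswind Logistics SA (R1): 39% × 93% × 32% = 11.6064% of Bluewater Trust.
Chain via Silverbay Realty LP → Harbor Textiles S.p.A. (R1): 29% × 85% × 28% = 6.902% of Bluewater Trust.
Aggregating (R2): 11.6064% + 6.902% = 18.5084%.

18.5084%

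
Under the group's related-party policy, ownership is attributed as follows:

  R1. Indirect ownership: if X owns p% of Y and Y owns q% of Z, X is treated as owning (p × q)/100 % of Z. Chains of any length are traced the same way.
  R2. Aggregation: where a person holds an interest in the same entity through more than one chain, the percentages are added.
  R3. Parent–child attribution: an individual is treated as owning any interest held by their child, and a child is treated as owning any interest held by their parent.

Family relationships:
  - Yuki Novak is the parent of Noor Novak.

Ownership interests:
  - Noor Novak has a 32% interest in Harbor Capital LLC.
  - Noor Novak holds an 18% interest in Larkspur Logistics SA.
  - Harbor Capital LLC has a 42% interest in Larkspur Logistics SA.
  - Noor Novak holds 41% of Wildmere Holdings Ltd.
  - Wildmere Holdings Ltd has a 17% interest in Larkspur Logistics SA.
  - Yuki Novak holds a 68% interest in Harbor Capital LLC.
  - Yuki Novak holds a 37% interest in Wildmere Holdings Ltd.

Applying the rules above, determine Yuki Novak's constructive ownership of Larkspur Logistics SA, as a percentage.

By parent–child attribution (R3), Yuki Novak is treated as also owning Noor Novak's interest in Harbor Capital LLC, giving 68% + 32% = 100%.
By parent–child attribution (R3), Yuki Novak is treated as also owning Noor Novak's interest in Wildmere Holdings Ltd, giving 37% + 41% = 78%.
By parent–child attribution (R3), Yuki Novak is treated as owning Noor Novak's 18% interest in Larkspur Logistics SA.
Chain via Harbor Capital LLC (R1): 100% × 42% = 42% of Larkspur Logistics SA.
Chain via Wildmere Holdings Ltd (R1): 78% × 17% = 13.26% of Larkspur Logistics SA.
Direct interest in Larkspur Logistics SA: 18%.
Aggregating (R2): 42% + 13.26% + 18% = 73.26%.

73.26%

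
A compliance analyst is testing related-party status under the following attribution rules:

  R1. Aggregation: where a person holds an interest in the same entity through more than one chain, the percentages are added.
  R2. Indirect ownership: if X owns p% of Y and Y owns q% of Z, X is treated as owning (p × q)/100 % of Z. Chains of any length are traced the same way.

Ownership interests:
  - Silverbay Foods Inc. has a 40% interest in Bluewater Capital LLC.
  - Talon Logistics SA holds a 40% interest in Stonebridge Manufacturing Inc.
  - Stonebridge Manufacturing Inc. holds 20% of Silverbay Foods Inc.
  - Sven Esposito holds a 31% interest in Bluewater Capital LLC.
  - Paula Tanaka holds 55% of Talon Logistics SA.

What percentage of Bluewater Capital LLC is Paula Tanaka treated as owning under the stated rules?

Chain via Talon Logistics SA → Stonebridge Manufacturing Inc. → Silverbay Foods Inc. (R2): 55% × 40% × 20% × 40% = 1.76% of Bluewater Capital LLC.

1.76%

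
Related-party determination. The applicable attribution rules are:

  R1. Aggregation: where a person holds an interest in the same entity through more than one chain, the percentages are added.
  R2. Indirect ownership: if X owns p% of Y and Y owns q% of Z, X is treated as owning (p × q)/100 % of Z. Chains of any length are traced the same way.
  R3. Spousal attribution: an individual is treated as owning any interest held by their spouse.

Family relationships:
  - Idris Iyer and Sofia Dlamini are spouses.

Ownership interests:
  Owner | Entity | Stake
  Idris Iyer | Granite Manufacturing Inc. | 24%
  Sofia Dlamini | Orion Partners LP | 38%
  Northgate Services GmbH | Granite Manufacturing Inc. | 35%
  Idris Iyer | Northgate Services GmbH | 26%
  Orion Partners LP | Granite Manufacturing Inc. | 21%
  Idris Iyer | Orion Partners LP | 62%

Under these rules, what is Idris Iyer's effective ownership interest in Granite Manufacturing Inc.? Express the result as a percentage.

By spousal attribution (R3), Idris Iyer is treated as also owning Sofia Dlamini's interest in Orion Partners LP, giving 62% + 38% = 100%.
Chain via Northgate Services GmbH (R2): 26% × 35% = 9.1% of Granite Manufacturing Inc.
Chain via Orion Partners LP (R2): 100% × 21% = 21% of Granite Manufacturing Inc.
Direct interest in Granite Manufacturing Inc: 24%.
Aggregating (R1): 9.1% + 21% + 24% = 54.1%.

54.1%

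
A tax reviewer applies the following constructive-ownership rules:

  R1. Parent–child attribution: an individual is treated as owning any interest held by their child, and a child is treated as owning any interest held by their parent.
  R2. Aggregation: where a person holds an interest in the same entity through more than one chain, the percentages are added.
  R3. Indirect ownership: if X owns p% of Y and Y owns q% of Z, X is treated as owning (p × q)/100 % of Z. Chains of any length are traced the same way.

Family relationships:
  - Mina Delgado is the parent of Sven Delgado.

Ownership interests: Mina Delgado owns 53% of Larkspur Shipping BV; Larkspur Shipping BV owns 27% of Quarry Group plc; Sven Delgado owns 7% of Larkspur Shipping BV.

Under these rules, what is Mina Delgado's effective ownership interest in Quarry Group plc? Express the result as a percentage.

By parent–child attribution (R1), Mina Delgado is treated as also owning Sven Delgado's interest in Larkspur Shipping BV, giving 53% + 7% = 60%.
Chain via Larkspur Shipping BV (R3): 60% × 27% = 16.2% of Quarry Group plc.

16.2%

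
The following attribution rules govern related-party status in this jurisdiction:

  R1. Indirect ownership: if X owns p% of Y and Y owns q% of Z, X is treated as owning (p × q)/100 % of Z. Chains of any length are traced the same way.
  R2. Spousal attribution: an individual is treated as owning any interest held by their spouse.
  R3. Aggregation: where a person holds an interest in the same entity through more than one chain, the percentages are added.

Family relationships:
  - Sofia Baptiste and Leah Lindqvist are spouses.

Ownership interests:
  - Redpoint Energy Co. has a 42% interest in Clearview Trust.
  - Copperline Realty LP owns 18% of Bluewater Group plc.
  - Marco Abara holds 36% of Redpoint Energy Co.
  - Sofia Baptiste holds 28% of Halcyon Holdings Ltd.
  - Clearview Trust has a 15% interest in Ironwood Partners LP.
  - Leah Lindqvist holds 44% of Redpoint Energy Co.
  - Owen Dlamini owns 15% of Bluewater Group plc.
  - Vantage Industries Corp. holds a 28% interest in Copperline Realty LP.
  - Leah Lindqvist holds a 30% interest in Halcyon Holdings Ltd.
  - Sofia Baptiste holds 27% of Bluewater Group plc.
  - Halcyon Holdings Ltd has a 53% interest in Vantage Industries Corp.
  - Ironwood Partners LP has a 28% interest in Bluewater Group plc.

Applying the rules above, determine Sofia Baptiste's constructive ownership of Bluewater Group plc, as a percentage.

29.325456%

By spousal attribution (R2), Sofia Baptiste is treated as also owning Leah Lindqvist's interest in Halcyon Holdings Ltd, giving 28% + 30% = 58%.
By spousal attribution (R2), Sofia Baptiste is treated as owning Leah Lindqvist's 44% interest in Redpoint Energy Co.
Chain via Halcyon Holdings Ltd → Vantage Industries Corp. → Copperline Realty LP (R1): 58% × 53% × 28% × 18% = 1.549296% of Bluewater Group plc.
Direct interest in Bluewater Group plc: 27%.
Chain via Redpoint Energy Co. → Clearview Trust → Ironwood Partners LP (R1): 44% × 42% × 15% × 28% = 0.77616% of Bluewater Group plc.
Aggregating (R3): 1.549296% + 27% + 0.77616% = 29.325456%.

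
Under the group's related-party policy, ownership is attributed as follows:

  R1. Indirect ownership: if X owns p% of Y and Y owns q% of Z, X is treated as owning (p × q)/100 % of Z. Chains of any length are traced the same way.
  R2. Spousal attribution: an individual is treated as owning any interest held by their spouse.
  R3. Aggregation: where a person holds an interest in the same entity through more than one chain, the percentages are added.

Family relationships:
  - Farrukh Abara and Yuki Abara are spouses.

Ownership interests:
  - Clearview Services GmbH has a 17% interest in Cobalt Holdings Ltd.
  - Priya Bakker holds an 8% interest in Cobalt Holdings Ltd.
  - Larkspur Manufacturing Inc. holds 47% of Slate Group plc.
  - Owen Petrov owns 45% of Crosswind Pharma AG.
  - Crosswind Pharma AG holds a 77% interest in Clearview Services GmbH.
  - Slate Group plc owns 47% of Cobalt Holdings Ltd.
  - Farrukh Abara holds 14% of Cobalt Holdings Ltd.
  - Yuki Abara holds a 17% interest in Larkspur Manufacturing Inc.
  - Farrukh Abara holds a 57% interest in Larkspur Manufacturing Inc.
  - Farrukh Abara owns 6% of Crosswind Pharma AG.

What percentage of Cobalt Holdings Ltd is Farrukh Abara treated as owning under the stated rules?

By spousal attribution (R2), Farrukh Abara is treated as also owning Yuki Abara's interest in Larkspur Manufacturing Inc, giving 57% + 17% = 74%.
Chain via Crosswind Pharma AG → Clearview Services GmbH (R1): 6% × 77% × 17% = 0.7854% of Cobalt Holdings Ltd.
Chain via Larkspur Manufacturing Inc. → Slate Group plc (R1): 74% × 47% × 47% = 16.3466% of Cobalt Holdings Ltd.
Direct interest in Cobalt Holdings Ltd: 14%.
Aggregating (R3): 0.7854% + 16.3466% + 14% = 31.132%.

31.132%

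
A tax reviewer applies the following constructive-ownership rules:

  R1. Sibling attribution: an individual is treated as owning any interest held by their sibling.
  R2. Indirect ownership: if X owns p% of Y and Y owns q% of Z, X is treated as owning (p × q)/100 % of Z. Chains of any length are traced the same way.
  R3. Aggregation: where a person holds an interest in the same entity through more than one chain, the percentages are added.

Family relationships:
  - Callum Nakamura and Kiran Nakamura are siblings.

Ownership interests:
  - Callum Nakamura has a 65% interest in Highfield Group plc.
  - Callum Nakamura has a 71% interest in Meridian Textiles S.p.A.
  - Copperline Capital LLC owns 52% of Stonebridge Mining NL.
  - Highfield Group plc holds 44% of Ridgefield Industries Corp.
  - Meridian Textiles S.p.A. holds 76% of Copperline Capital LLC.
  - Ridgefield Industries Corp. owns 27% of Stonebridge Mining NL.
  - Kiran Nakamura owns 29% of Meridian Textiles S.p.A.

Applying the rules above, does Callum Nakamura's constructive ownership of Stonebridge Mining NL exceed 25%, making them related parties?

By sibling attribution (R1), Callum Nakamura is treated as also owning Kiran Nakamura's interest in Meridian Textiles S.p.A, giving 71% + 29% = 100%.
Chain via Meridian Textiles S.p.A. → Copperline Capital LLC (R2): 100% × 76% × 52% = 39.52% of Stonebridge Mining NL.
Chain via Highfield Group plc → Ridgefield Industries Corp. (R2): 65% × 44% × 27% = 7.722% of Stonebridge Mining NL.
Aggregating (R3): 39.52% + 7.722% = 47.242%.
47.242% exceeds the 25% threshold, so Callum is a related party to Stonebridge Mining NL.

Yes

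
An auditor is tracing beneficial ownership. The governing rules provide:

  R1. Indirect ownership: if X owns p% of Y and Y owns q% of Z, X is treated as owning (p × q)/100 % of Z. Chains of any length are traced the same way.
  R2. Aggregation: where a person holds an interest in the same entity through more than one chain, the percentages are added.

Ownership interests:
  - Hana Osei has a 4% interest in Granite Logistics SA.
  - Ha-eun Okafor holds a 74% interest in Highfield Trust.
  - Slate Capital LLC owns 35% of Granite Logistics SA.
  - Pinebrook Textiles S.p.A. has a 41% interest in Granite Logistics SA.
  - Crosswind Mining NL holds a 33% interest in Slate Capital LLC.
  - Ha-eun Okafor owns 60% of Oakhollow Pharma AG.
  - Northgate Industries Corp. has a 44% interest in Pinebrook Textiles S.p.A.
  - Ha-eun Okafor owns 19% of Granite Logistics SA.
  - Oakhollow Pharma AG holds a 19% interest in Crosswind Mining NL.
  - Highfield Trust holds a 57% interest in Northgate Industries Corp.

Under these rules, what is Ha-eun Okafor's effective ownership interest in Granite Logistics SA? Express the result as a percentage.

Chain via Highfield Trust → Northgate Industries Corp. → Pinebrook Textiles S.p.A. (R1): 74% × 57% × 44% × 41% = 7.609272% of Granite Logistics SA.
Chain via Oakhollow Pharma AG → Crosswind Mining NL → Slate Capital LLC (R1): 60% × 19% × 33% × 35% = 1.3167% of Granite Logistics SA.
Direct interest in Granite Logistics SA: 19%.
Aggregating (R2): 7.609272% + 1.3167% + 19% = 27.925972%.

27.925972%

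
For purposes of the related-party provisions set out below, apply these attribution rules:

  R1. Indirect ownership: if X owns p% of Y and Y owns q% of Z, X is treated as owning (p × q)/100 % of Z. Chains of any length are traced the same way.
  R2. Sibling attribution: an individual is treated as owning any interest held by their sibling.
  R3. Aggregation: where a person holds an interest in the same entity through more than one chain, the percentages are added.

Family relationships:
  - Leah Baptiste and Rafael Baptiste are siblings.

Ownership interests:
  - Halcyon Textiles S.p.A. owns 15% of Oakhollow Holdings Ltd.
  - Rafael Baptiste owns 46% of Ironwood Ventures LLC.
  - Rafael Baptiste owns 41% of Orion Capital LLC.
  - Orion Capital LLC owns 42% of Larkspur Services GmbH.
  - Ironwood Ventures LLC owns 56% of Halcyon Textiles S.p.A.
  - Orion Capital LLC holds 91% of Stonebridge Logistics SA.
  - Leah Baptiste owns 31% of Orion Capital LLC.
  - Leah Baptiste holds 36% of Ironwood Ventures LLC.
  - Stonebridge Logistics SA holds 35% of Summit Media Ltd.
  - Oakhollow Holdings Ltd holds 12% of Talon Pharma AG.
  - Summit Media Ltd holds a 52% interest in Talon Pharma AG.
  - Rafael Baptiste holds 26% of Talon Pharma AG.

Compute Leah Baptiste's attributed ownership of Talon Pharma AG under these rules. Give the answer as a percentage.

By sibling attribution (R2), Leah Baptiste is treated as also owning Rafael Baptiste's interest in Orion Capital LLC, giving 31% + 41% = 72%.
By sibling attribution (R2), Leah Baptiste is treated as also owning Rafael Baptiste's interest in Ironwood Ventures LLC, giving 36% + 46% = 82%.
By sibling attribution (R2), Leah Baptiste is treated as owning Rafael Baptiste's 26% interest in Talon Pharma AG.
Chain via Orion Capital LLC → Stonebridge Logistics SA → Summit Media Ltd (R1): 72% × 91% × 35% × 52% = 11.92464% of Talon Pharma AG.
Chain via Ironwood Ventures LLC → Halcyon Textiles S.p.A. → Oakhollow Holdings Ltd (R1): 82% × 56% × 15% × 12% = 0.82656% of Talon Pharma AG.
Direct interest in Talon Pharma AG: 26%.
Aggregating (R3): 11.92464% + 0.82656% + 26% = 38.7512%.

38.7512%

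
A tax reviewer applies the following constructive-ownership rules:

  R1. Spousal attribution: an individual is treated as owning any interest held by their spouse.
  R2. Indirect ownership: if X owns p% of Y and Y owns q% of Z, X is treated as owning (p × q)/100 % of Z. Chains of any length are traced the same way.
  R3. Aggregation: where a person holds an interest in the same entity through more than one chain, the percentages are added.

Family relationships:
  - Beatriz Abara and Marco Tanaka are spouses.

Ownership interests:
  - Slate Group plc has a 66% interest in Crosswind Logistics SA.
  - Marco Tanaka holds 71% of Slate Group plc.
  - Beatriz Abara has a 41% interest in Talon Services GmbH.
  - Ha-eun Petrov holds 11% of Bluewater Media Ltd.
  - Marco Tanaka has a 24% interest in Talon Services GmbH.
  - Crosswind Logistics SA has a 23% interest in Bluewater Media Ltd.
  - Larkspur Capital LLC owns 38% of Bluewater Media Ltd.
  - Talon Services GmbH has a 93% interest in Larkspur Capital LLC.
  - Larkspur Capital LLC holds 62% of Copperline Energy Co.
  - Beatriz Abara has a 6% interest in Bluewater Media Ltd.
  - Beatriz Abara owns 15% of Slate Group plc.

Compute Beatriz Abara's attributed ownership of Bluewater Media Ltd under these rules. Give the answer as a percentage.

By spousal attribution (R1), Beatriz Abara is treated as also owning Marco Tanaka's interest in Talon Services GmbH, giving 41% + 24% = 65%.
By spousal attribution (R1), Beatriz Abara is treated as also owning Marco Tanaka's interest in Slate Group plc, giving 15% + 71% = 86%.
Chain via Talon Services GmbH → Larkspur Capital LLC (R2): 65% × 93% × 38% = 22.971% of Bluewater Media Ltd.
Chain via Slate Group plc → Crosswind Logistics SA (R2): 86% × 66% × 23% = 13.0548% of Bluewater Media Ltd.
Direct interest in Bluewater Media Ltd: 6%.
Aggregating (R3): 22.971% + 13.0548% + 6% = 42.0258%.

42.0258%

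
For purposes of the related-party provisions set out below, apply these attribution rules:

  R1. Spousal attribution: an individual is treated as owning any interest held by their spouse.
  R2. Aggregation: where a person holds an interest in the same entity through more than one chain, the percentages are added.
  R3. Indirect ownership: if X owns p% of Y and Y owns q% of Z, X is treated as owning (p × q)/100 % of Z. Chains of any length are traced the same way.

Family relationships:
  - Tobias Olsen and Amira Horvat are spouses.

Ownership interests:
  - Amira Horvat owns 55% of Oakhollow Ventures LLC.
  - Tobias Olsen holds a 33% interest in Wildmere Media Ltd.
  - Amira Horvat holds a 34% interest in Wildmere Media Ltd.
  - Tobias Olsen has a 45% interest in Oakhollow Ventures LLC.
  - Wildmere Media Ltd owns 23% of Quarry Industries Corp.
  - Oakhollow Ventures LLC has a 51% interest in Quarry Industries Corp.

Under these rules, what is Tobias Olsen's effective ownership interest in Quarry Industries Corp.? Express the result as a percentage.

By spousal attribution (R1), Tobias Olsen is treated as also owning Amira Horvat's interest in Wildmere Media Ltd, giving 33% + 34% = 67%.
By spousal attribution (R1), Tobias Olsen is treated as also owning Amira Horvat's interest in Oakhollow Ventures LLC, giving 45% + 55% = 100%.
Chain via Wildmere Media Ltd (R3): 67% × 23% = 15.41% of Quarry Industries Corp.
Chain via Oakhollow Ventures LLC (R3): 100% × 51% = 51% of Quarry Industries Corp.
Aggregating (R2): 15.41% + 51% = 66.41%.

66.41%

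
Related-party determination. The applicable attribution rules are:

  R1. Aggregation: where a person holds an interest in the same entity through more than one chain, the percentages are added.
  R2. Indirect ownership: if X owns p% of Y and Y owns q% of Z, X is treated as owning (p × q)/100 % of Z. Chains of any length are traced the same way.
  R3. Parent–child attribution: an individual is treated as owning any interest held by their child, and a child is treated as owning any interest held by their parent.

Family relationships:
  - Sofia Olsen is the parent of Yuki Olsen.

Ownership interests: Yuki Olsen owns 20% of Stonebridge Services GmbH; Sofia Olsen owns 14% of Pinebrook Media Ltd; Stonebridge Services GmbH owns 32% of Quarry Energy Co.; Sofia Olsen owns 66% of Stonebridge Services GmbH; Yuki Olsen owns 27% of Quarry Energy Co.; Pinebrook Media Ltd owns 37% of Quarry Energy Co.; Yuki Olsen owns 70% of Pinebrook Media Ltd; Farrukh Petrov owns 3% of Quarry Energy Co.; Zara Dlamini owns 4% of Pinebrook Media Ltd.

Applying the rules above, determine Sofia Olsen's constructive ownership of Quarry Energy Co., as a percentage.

85.6%

By parent–child attribution (R3), Sofia Olsen is treated as also owning Yuki Olsen's interest in Stonebridge Services GmbH, giving 66% + 20% = 86%.
By parent–child attribution (R3), Sofia Olsen is treated as also owning Yuki Olsen's interest in Pinebrook Media Ltd, giving 14% + 70% = 84%.
By parent–child attribution (R3), Sofia Olsen is treated as owning Yuki Olsen's 27% interest in Quarry Energy Co.
Chain via Stonebridge Services GmbH (R2): 86% × 32% = 27.52% of Quarry Energy Co.
Chain via Pinebrook Media Ltd (R2): 84% × 37% = 31.08% of Quarry Energy Co.
Direct interest in Quarry Energy Co: 27%.
Aggregating (R1): 27.52% + 31.08% + 27% = 85.6%.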